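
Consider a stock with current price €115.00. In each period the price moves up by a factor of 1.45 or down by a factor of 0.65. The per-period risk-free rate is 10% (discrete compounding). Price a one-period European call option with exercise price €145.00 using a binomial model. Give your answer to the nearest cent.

€11.12

Risk-neutral probability p = (1 + 0.1 − 0.65)/(1.45 − 0.65) = 0.4500/0.8000 = 0.5625
Terminal stock prices: S_u = 166.8, S_d = 74.75
Terminal payoffs (S − K): max(21.75, 0) = 21.75, max(-70.25, 0) = 0
Node 0 (S = 115): V_0 = 1/1.1·[0.5625·21.7500 + 0.4375·0.0000] = 11.1222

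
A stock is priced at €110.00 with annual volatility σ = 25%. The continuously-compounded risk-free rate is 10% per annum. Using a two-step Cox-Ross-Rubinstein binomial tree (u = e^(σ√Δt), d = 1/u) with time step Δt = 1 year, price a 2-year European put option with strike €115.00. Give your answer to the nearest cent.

€6.83

CRR parameters: u = e^(σ√Δt) = e^(0.25·√1) = 1.2840, d = 1/u = 0.7788
Per-period rate: rΔt = 0.1·1 = 0.1, so R = e^0.1 = 1.1052
Risk-neutral probability p = (e^0.1 − 0.7788)/(1.2840 − 0.7788) = 0.3264/0.5052 = 0.6460
Terminal stock prices: S_uu = 181.4, S_ud = 110, S_dd = 66.72
Terminal payoffs (K − S): max(-66.36, 0) = 0, max(5, 0) = 5, max(48.28, 0) = 48.28
Node u (S = 141.2): V_u = e^(−0.1)·[0.6460·0.0000 + 0.3540·5.0000] = 1.6016
Node d (S = 85.67): V_d = e^(−0.1)·[0.6460·5.0000 + 0.3540·48.2816] = 18.3882
Node 0 (S = 110): V_0 = e^(−0.1)·[0.6460·1.6016 + 0.3540·18.3882] = 6.8263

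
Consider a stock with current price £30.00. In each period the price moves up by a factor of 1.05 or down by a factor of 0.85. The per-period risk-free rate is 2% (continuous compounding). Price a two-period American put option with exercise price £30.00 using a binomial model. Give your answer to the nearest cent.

£1.05

Risk-neutral probability p = (e^0.02 − 0.85)/(1.05 − 0.85) = 0.1702/0.2000 = 0.8510
Terminal stock prices: S_uu = 33.08, S_ud = 26.77, S_dd = 21.67
Terminal payoffs (K − S): max(-3.075, 0) = 0, max(3.225, 0) = 3.225, max(8.325, 0) = 8.325
Node u (S = 31.5): continuation = e^(−0.02)·[0.8510·0.0000 + 0.1490·3.2250] = 0.4710; exercise value = 0.0000 ≤ continuation, so V_u = 0.4710
Node d (S = 25.5): continuation = e^(−0.02)·[0.8510·3.2250 + 0.1490·8.3250] = 3.9060; exercise value = 4.5000 > continuation, so V_d = 4.5000 (exercise)
Node 0 (S = 30): continuation = e^(−0.02)·[0.8510·0.4710 + 0.1490·4.5000] = 1.0501; exercise value = 0.0000 ≤ continuation, so V_0 = 1.0501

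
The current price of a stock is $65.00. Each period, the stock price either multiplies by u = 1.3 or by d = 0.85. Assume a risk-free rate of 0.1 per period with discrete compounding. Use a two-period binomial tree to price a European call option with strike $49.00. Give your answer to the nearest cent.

$24.84

Risk-neutral probability p = (1 + 0.1 − 0.85)/(1.3 − 0.85) = 0.2500/0.4500 = 0.5556
Terminal stock prices: S_uu = 109.9, S_ud = 71.83, S_dd = 46.96
Terminal payoffs (S − K): max(60.85, 0) = 60.85, max(22.83, 0) = 22.83, max(-2.038, 0) = 0
Node u (S = 84.5): V_u = 1/1.1·[0.5556·60.8500 + 0.4444·22.8250] = 39.9545
Node d (S = 55.25): V_d = 1/1.1·[0.5556·22.8250 + 0.4444·0.0000] = 11.5278
Node 0 (S = 65): V_0 = 1/1.1·[0.5556·39.9545 + 0.4444·11.5278] = 24.8368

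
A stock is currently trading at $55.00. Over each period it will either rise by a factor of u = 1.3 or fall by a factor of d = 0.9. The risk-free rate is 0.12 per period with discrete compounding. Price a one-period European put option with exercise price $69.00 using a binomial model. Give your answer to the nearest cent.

Risk-neutral probability p = (1 + 0.12 − 0.9)/(1.3 − 0.9) = 0.2200/0.4000 = 0.5500
Terminal stock prices: S_u = 71.5, S_d = 49.5
Terminal payoffs (K − S): max(-2.5, 0) = 0, max(19.5, 0) = 19.5
Node 0 (S = 55): V_0 = 1/1.12·[0.5500·0.0000 + 0.4500·19.5000] = 7.8348

$7.83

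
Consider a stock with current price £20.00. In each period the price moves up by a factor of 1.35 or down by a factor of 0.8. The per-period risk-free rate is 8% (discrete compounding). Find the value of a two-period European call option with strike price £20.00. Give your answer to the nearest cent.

£4.34

Risk-neutral probability p = (1 + 0.08 − 0.8)/(1.35 − 0.8) = 0.2800/0.5500 = 0.5091
Terminal stock prices: S_uu = 36.45, S_ud = 21.6, S_dd = 12.8
Terminal payoffs (S − K): max(16.45, 0) = 16.45, max(1.6, 0) = 1.6, max(-7.2, 0) = 0
Node u (S = 27): V_u = 1/1.08·[0.5091·16.4500 + 0.4909·1.6000] = 8.4815
Node d (S = 16): V_d = 1/1.08·[0.5091·1.6000 + 0.4909·0.0000] = 0.7542
Node 0 (S = 20): V_0 = 1/1.08·[0.5091·8.4815 + 0.4909·0.7542] = 4.3408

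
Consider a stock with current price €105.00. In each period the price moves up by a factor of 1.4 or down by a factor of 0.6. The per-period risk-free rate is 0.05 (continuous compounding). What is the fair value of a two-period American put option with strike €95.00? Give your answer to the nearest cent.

€14.78

Risk-neutral probability p = (e^0.05 − 0.6)/(1.4 − 0.6) = 0.4513/0.8000 = 0.5641
Terminal stock prices: S_uu = 205.8, S_ud = 88.2, S_dd = 37.8
Terminal payoffs (K − S): max(-110.8, 0) = 0, max(6.8, 0) = 6.8, max(57.2, 0) = 57.2
Node u (S = 147): continuation = e^(−0.05)·[0.5641·0.0000 + 0.4359·6.8000] = 2.8196; exercise value = 0.0000 ≤ continuation, so V_u = 2.8196
Node d (S = 63): continuation = e^(−0.05)·[0.5641·6.8000 + 0.4359·57.2000] = 27.3668; exercise value = 32.0000 > continuation, so V_d = 32.0000 (exercise)
Node 0 (S = 105): continuation = e^(−0.05)·[0.5641·2.8196 + 0.4359·32.0000] = 14.7818; exercise value = 0.0000 ≤ continuation, so V_0 = 14.7818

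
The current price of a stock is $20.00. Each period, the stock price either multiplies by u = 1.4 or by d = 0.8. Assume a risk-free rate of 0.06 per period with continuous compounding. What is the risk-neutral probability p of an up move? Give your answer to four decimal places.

Risk-neutral probability p = (e^0.06 − 0.8)/(1.4 − 0.8) = 0.2618/0.6000 = 0.4364

p = 0.4364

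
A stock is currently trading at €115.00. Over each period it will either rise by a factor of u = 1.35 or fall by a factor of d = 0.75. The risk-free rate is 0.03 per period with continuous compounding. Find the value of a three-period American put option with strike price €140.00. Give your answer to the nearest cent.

Risk-neutral probability p = (e^0.03 − 0.75)/(1.35 − 0.75) = 0.2805/0.6000 = 0.4674
Terminal stock prices: S_uuu = 282.9, S_uud = 157.2, S_udd = 87.33, S_ddd = 48.52
Terminal payoffs (K − S): max(-142.9, 0) = 0, max(-17.19, 0) = 0, max(52.67, 0) = 52.67, max(91.48, 0) = 91.48
Node uu (S = 209.6): continuation = e^(−0.03)·[0.4674·0.0000 + 0.5326·0.0000] = 0.0000; exercise value = 0.0000 ≤ continuation, so V_uu = 0.0000
Node ud (S = 116.4): continuation = e^(−0.03)·[0.4674·0.0000 + 0.5326·52.6719] = 27.2227; exercise value = 23.5625 ≤ continuation, so V_ud = 27.2227
Node dd (S = 64.69): continuation = e^(−0.03)·[0.4674·52.6719 + 0.5326·91.4844] = 71.1749; exercise value = 75.3125 > continuation, so V_dd = 75.3125 (exercise)
Node u (S = 155.2): continuation = e^(−0.03)·[0.4674·0.0000 + 0.5326·27.2227] = 14.0697; exercise value = 0.0000 ≤ continuation, so V_u = 14.0697
Node d (S = 86.25): continuation = e^(−0.03)·[0.4674·27.2227 + 0.5326·75.3125] = 51.2727; exercise value = 53.7500 > continuation, so V_d = 53.7500 (exercise)
Node 0 (S = 115): continuation = e^(−0.03)·[0.4674·14.0697 + 0.5326·53.7500] = 34.1621; exercise value = 25.0000 ≤ continuation, so V_0 = 34.1621

€34.16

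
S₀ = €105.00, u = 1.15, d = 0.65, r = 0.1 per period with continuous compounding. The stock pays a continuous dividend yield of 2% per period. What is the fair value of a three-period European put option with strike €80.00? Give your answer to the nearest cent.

€1.08

Per-period risk-free factor R = e^0.1 = 1.1052; dividend-adjusted growth = e^(0.1−0.02) = 1.0833.
Risk-neutral probability p = (1.0833 − 0.65)/(1.15 − 0.65) = 0.4333/0.5000 = 0.8666
Terminal stock prices: S_uuu = 159.7, S_uud = 90.26, S_udd = 51.02, S_ddd = 28.84
Terminal payoffs (K − S): max(-79.69, 0) = 0, max(-10.26, 0) = 0, max(28.98, 0) = 28.98, max(51.16, 0) = 51.16
Node uu (S = 138.9): V_uu = e^(−0.1)·[0.8666·0.0000 + 0.1334·0.0000] = 0.0000
Node ud (S = 78.49): V_ud = e^(−0.1)·[0.8666·0.0000 + 0.1334·28.9831] = 3.4991
Node dd (S = 44.36): V_dd = e^(−0.1)·[0.8666·28.9831 + 0.1334·51.1644] = 28.9029
Node u (S = 120.7): V_u = e^(−0.1)·[0.8666·0.0000 + 0.1334·3.4991] = 0.4224
Node d (S = 68.25): V_d = e^(−0.1)·[0.8666·3.4991 + 0.1334·28.9029] = 6.2331
Node 0 (S = 105): V_0 = e^(−0.1)·[0.8666·0.4224 + 0.1334·6.2331] = 1.0838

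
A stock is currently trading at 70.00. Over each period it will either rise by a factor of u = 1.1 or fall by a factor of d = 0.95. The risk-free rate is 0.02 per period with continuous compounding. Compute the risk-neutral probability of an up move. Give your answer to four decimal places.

p = 0.4680

Risk-neutral probability p = (e^0.02 − 0.95)/(1.1 − 0.95) = 0.0702/0.1500 = 0.4680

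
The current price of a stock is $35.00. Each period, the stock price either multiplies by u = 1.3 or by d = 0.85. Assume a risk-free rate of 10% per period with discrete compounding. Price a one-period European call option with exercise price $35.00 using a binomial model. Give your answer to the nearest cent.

Risk-neutral probability p = (1 + 0.1 − 0.85)/(1.3 − 0.85) = 0.2500/0.4500 = 0.5556
Terminal stock prices: S_u = 45.5, S_d = 29.75
Terminal payoffs (S − K): max(10.5, 0) = 10.5, max(-5.25, 0) = 0
Node 0 (S = 35): V_0 = 1/1.1·[0.5556·10.5000 + 0.4444·0.0000] = 5.3030

$5.30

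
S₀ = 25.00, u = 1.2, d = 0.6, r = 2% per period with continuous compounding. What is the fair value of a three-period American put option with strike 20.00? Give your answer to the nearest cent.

2.04

Risk-neutral probability p = (e^0.02 − 0.6)/(1.2 − 0.6) = 0.4202/0.6000 = 0.7003
Terminal stock prices: S_uuu = 43.2, S_uud = 21.6, S_udd = 10.8, S_ddd = 5.4
Terminal payoffs (K − S): max(-23.2, 0) = 0, max(-1.6, 0) = 0, max(9.2, 0) = 9.2, max(14.6, 0) = 14.6
Node uu (S = 36): continuation = e^(−0.02)·[0.7003·0.0000 + 0.2997·0.0000] = 0.0000; exercise value = 0.0000 ≤ continuation, so V_uu = 0.0000
Node ud (S = 18): continuation = e^(−0.02)·[0.7003·0.0000 + 0.2997·9.2000] = 2.7023; exercise value = 2.0000 ≤ continuation, so V_ud = 2.7023
Node dd (S = 9): continuation = e^(−0.02)·[0.7003·9.2000 + 0.2997·14.6000] = 10.6040; exercise value = 11.0000 > continuation, so V_dd = 11.0000 (exercise)
Node u (S = 30): continuation = e^(−0.02)·[0.7003·0.0000 + 0.2997·2.7023] = 0.7938; exercise value = 0.0000 ≤ continuation, so V_u = 0.7938
Node d (S = 15): continuation = e^(−0.02)·[0.7003·2.7023 + 0.2997·11.0000] = 5.0861; exercise value = 5.0000 ≤ continuation, so V_d = 5.0861
Node 0 (S = 25): continuation = e^(−0.02)·[0.7003·0.7938 + 0.2997·5.0861] = 2.0388; exercise value = 0.0000 ≤ continuation, so V_0 = 2.0388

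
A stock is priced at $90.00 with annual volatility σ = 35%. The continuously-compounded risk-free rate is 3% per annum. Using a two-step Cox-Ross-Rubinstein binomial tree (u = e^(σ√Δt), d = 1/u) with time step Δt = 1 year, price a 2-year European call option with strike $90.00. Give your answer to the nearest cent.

CRR parameters: u = e^(σ√Δt) = e^(0.35·√1) = 1.4191, d = 1/u = 0.7047
Per-period rate: rΔt = 0.03·1 = 0.03, so R = e^0.03 = 1.0305
Risk-neutral probability p = (e^0.03 − 0.7047)/(1.4191 − 0.7047) = 0.3258/0.7144 = 0.4560
Terminal stock prices: S_uu = 181.2, S_ud = 90, S_dd = 44.69
Terminal payoffs (S − K): max(91.24, 0) = 91.24, max(0, 0) = 0, max(-45.31, 0) = 0
Node u (S = 127.7): V_u = e^(−0.03)·[0.4560·91.2377 + 0.5440·0.0000] = 40.3760
Node d (S = 63.42): V_d = e^(−0.03)·[0.4560·0.0000 + 0.5440·0.0000] = 0.0000
Node 0 (S = 90): V_0 = e^(−0.03)·[0.4560·40.3760 + 0.5440·0.0000] = 17.8678

$17.87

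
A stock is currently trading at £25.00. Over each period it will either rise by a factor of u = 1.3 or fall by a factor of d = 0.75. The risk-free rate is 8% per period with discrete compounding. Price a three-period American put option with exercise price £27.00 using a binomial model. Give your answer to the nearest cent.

Risk-neutral probability p = (1 + 0.08 − 0.75)/(1.3 − 0.75) = 0.3300/0.5500 = 0.6000
Terminal stock prices: S_uuu = 54.93, S_uud = 31.69, S_udd = 18.28, S_ddd = 10.55
Terminal payoffs (K − S): max(-27.93, 0) = 0, max(-4.688, 0) = 0, max(8.719, 0) = 8.719, max(16.45, 0) = 16.45
Node uu (S = 42.25): continuation = 1/1.08·[0.6000·0.0000 + 0.4000·0.0000] = 0.0000; exercise value = 0.0000 ≤ continuation, so V_uu = 0.0000
Node ud (S = 24.38): continuation = 1/1.08·[0.6000·0.0000 + 0.4000·8.7188] = 3.2292; exercise value = 2.6250 ≤ continuation, so V_ud = 3.2292
Node dd (S = 14.06): continuation = 1/1.08·[0.6000·8.7188 + 0.4000·16.4531] = 10.9375; exercise value = 12.9375 > continuation, so V_dd = 12.9375 (exercise)
Node u (S = 32.5): continuation = 1/1.08·[0.6000·0.0000 + 0.4000·3.2292] = 1.1960; exercise value = 0.0000 ≤ continuation, so V_u = 1.1960
Node d (S = 18.75): continuation = 1/1.08·[0.6000·3.2292 + 0.4000·12.9375] = 6.5856; exercise value = 8.2500 > continuation, so V_d = 8.2500 (exercise)
Node 0 (S = 25): continuation = 1/1.08·[0.6000·1.1960 + 0.4000·8.2500] = 3.7200; exercise value = 2.0000 ≤ continuation, so V_0 = 3.7200

£3.72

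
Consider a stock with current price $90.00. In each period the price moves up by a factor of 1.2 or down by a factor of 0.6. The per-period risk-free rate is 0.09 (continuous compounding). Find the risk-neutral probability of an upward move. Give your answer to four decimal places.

Risk-neutral probability p = (e^0.09 − 0.6)/(1.2 − 0.6) = 0.4942/0.6000 = 0.8236

p = 0.8236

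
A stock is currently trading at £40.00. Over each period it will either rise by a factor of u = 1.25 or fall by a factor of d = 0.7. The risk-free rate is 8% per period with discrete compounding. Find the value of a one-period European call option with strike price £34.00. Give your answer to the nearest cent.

£10.24

Risk-neutral probability p = (1 + 0.08 − 0.7)/(1.25 − 0.7) = 0.3800/0.5500 = 0.6909
Terminal stock prices: S_u = 50, S_d = 28
Terminal payoffs (S − K): max(16, 0) = 16, max(-6, 0) = 0
Node 0 (S = 40): V_0 = 1/1.08·[0.6909·16.0000 + 0.3091·0.0000] = 10.2357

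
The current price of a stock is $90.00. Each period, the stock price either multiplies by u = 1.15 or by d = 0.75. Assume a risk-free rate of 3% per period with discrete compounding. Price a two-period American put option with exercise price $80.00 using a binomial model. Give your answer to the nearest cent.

Risk-neutral probability p = (1 + 0.03 − 0.75)/(1.15 − 0.75) = 0.2800/0.4000 = 0.7000
Terminal stock prices: S_uu = 119, S_ud = 77.62, S_dd = 50.62
Terminal payoffs (K − S): max(-39.02, 0) = 0, max(2.375, 0) = 2.375, max(29.38, 0) = 29.38
Node u (S = 103.5): continuation = 1/1.03·[0.7000·0.0000 + 0.3000·2.3750] = 0.6917; exercise value = 0.0000 ≤ continuation, so V_u = 0.6917
Node d (S = 67.5): continuation = 1/1.03·[0.7000·2.3750 + 0.3000·29.3750] = 10.1699; exercise value = 12.5000 > continuation, so V_d = 12.5000 (exercise)
Node 0 (S = 90): continuation = 1/1.03·[0.7000·0.6917 + 0.3000·12.5000] = 4.1109; exercise value = 0.0000 ≤ continuation, so V_0 = 4.1109

$4.11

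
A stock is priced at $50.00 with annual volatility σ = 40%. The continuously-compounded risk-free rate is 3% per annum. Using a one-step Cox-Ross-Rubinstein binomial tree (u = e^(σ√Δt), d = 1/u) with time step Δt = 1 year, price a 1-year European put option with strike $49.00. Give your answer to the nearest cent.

CRR parameters: u = e^(σ√Δt) = e^(0.4·√1) = 1.4918, d = 1/u = 0.6703
Per-period rate: rΔt = 0.03·1 = 0.03, so R = e^0.03 = 1.0305
Risk-neutral probability p = (e^0.03 − 0.6703)/(1.4918 − 0.6703) = 0.3601/0.8215 = 0.4384
Terminal stock prices: S_u = 74.59, S_d = 33.52
Terminal payoffs (K − S): max(-25.59, 0) = 0, max(15.48, 0) = 15.48
Node 0 (S = 50): V_0 = e^(−0.03)·[0.4384·0.0000 + 0.5616·15.4840] = 8.4391

$8.44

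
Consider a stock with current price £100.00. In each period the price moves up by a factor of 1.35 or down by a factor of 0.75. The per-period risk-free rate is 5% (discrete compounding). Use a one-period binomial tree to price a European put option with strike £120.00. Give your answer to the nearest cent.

Risk-neutral probability p = (1 + 0.05 − 0.75)/(1.35 − 0.75) = 0.3000/0.6000 = 0.5000
Terminal stock prices: S_u = 135, S_d = 75
Terminal payoffs (K − S): max(-15, 0) = 0, max(45, 0) = 45
Node 0 (S = 100): V_0 = 1/1.05·[0.5000·0.0000 + 0.5000·45.0000] = 21.4286

£21.43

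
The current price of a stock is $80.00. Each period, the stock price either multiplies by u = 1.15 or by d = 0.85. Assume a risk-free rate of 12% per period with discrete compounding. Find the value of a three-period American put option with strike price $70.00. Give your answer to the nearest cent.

Risk-neutral probability p = (1 + 0.12 − 0.85)/(1.15 − 0.85) = 0.2700/0.3000 = 0.9000
Terminal stock prices: S_uuu = 121.7, S_uud = 89.93, S_udd = 66.47, S_ddd = 49.13
Terminal payoffs (K − S): max(-51.67, 0) = 0, max(-19.93, 0) = 0, max(3.53, 0) = 3.53, max(20.87, 0) = 20.87
Node uu (S = 105.8): continuation = 1/1.12·[0.9000·0.0000 + 0.1000·0.0000] = 0.0000; exercise value = 0.0000 ≤ continuation, so V_uu = 0.0000
Node ud (S = 78.2): continuation = 1/1.12·[0.9000·0.0000 + 0.1000·3.5300] = 0.3152; exercise value = 0.0000 ≤ continuation, so V_ud = 0.3152
Node dd (S = 57.8): continuation = 1/1.12·[0.9000·3.5300 + 0.1000·20.8700] = 4.7000; exercise value = 12.2000 > continuation, so V_dd = 12.2000 (exercise)
Node u (S = 92): continuation = 1/1.12·[0.9000·0.0000 + 0.1000·0.3152] = 0.0281; exercise value = 0.0000 ≤ continuation, so V_u = 0.0281
Node d (S = 68): continuation = 1/1.12·[0.9000·0.3152 + 0.1000·12.2000] = 1.3426; exercise value = 2.0000 > continuation, so V_d = 2.0000 (exercise)
Node 0 (S = 80): continuation = 1/1.12·[0.9000·0.0281 + 0.1000·2.0000] = 0.2012; exercise value = 0.0000 ≤ continuation, so V_0 = 0.2012

$0.20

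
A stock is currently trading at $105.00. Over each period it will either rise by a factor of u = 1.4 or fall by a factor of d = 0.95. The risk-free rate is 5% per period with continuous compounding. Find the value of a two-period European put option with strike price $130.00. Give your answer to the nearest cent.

$19.15

Risk-neutral probability p = (e^0.05 − 0.95)/(1.4 − 0.95) = 0.1013/0.4500 = 0.2250
Terminal stock prices: S_uu = 205.8, S_ud = 139.7, S_dd = 94.76
Terminal payoffs (K − S): max(-75.8, 0) = 0, max(-9.65, 0) = 0, max(35.24, 0) = 35.24
Node u (S = 147): V_u = e^(−0.05)·[0.2250·0.0000 + 0.7750·0.0000] = 0.0000
Node d (S = 99.75): V_d = e^(−0.05)·[0.2250·0.0000 + 0.7750·35.2375] = 25.9756
Node 0 (S = 105): V_0 = e^(−0.05)·[0.2250·0.0000 + 0.7750·25.9756] = 19.1481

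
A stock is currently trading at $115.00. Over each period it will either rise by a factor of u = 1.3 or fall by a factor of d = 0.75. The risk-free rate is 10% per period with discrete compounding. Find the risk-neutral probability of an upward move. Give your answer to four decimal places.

Risk-neutral probability p = (1 + 0.1 − 0.75)/(1.3 − 0.75) = 0.3500/0.5500 = 0.6364

p = 0.6364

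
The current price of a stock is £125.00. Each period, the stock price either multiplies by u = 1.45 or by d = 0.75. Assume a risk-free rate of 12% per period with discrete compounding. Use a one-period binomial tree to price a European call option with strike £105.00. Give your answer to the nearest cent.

Risk-neutral probability p = (1 + 0.12 − 0.75)/(1.45 − 0.75) = 0.3700/0.7000 = 0.5286
Terminal stock prices: S_u = 181.2, S_d = 93.75
Terminal payoffs (S − K): max(76.25, 0) = 76.25, max(-11.25, 0) = 0
Node 0 (S = 125): V_0 = 1/1.12·[0.5286·76.2500 + 0.4714·0.0000] = 35.9853

£35.99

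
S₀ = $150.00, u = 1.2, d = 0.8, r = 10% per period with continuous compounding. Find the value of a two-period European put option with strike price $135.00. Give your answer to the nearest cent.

$1.79

Risk-neutral probability p = (e^0.1 − 0.8)/(1.2 − 0.8) = 0.3052/0.4000 = 0.7629
Terminal stock prices: S_uu = 216, S_ud = 144, S_dd = 96
Terminal payoffs (K − S): max(-81, 0) = 0, max(-9, 0) = 0, max(39, 0) = 39
Node u (S = 180): V_u = e^(−0.1)·[0.7629·0.0000 + 0.2371·0.0000] = 0.0000
Node d (S = 120): V_d = e^(−0.1)·[0.7629·0.0000 + 0.2371·39.0000] = 8.3660
Node 0 (S = 150): V_0 = e^(−0.1)·[0.7629·0.0000 + 0.2371·8.3660] = 1.7946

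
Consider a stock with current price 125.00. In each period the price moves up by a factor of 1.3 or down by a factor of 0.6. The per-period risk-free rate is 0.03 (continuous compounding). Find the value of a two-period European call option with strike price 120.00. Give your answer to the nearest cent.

Risk-neutral probability p = (e^0.03 − 0.6)/(1.3 − 0.6) = 0.4305/0.7000 = 0.6149
Terminal stock prices: S_uu = 211.3, S_ud = 97.5, S_dd = 45
Terminal payoffs (S − K): max(91.25, 0) = 91.25, max(-22.5, 0) = 0, max(-75, 0) = 0
Node u (S = 162.5): V_u = e^(−0.03)·[0.6149·91.2500 + 0.3851·0.0000] = 54.4544
Node d (S = 75): V_d = e^(−0.03)·[0.6149·0.0000 + 0.3851·0.0000] = 0.0000
Node 0 (S = 125): V_0 = e^(−0.03)·[0.6149·54.4544 + 0.3851·0.0000] = 32.4963

32.50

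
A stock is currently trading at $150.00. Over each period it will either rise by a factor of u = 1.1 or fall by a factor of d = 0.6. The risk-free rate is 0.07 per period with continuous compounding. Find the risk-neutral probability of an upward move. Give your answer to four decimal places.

p = 0.9450

Risk-neutral probability p = (e^0.07 − 0.6)/(1.1 − 0.6) = 0.4725/0.5000 = 0.9450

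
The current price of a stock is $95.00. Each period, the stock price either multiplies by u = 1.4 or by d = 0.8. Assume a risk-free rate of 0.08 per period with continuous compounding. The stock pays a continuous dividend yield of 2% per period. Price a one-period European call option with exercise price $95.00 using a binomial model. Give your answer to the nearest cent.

$15.31

Per-period risk-free factor R = e^0.08 = 1.0833; dividend-adjusted growth = e^(0.08−0.02) = 1.0618.
Risk-neutral probability p = (1.0618 − 0.8)/(1.4 − 0.8) = 0.2618/0.6000 = 0.4364
Terminal stock prices: S_u = 133, S_d = 76
Terminal payoffs (S − K): max(38, 0) = 38, max(-19, 0) = 0
Node 0 (S = 95): V_0 = e^(−0.08)·[0.4364·38.0000 + 0.5636·0.0000] = 15.3080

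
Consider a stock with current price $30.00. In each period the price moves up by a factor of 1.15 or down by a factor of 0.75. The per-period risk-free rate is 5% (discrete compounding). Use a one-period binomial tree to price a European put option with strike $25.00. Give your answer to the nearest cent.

Risk-neutral probability p = (1 + 0.05 − 0.75)/(1.15 − 0.75) = 0.3000/0.4000 = 0.7500
Terminal stock prices: S_u = 34.5, S_d = 22.5
Terminal payoffs (K − S): max(-9.5, 0) = 0, max(2.5, 0) = 2.5
Node 0 (S = 30): V_0 = 1/1.05·[0.7500·0.0000 + 0.2500·2.5000] = 0.5952

$0.60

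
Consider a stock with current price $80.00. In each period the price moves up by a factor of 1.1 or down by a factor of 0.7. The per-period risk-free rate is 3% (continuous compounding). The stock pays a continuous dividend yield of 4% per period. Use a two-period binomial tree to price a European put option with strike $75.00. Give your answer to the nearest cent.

Per-period risk-free factor R = e^0.03 = 1.0305; dividend-adjusted growth = e^(0.03−0.04) = 0.9900.
Risk-neutral probability p = (0.9900 − 0.7)/(1.1 − 0.7) = 0.2900/0.4000 = 0.7251
Terminal stock prices: S_uu = 96.8, S_ud = 61.6, S_dd = 39.2
Terminal payoffs (K − S): max(-21.8, 0) = 0, max(13.4, 0) = 13.4, max(35.8, 0) = 35.8
Node u (S = 88): V_u = e^(−0.03)·[0.7251·0.0000 + 0.2749·13.4000] = 3.5745
Node d (S = 56): V_d = e^(−0.03)·[0.7251·13.4000 + 0.2749·35.8000] = 18.9792
Node 0 (S = 80): V_0 = e^(−0.03)·[0.7251·3.5745 + 0.2749·18.9792] = 7.5781

$7.58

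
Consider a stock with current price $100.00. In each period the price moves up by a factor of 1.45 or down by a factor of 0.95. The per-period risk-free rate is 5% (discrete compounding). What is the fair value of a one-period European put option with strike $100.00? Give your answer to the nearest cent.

$3.81

Risk-neutral probability p = (1 + 0.05 − 0.95)/(1.45 − 0.95) = 0.1000/0.5000 = 0.2000
Terminal stock prices: S_u = 145, S_d = 95
Terminal payoffs (K − S): max(-45, 0) = 0, max(5, 0) = 5
Node 0 (S = 100): V_0 = 1/1.05·[0.2000·0.0000 + 0.8000·5.0000] = 3.8095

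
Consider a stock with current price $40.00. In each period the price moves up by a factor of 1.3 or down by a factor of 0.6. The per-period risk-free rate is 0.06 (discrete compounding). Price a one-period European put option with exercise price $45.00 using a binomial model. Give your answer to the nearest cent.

$6.79

Risk-neutral probability p = (1 + 0.06 − 0.6)/(1.3 − 0.6) = 0.4600/0.7000 = 0.6571
Terminal stock prices: S_u = 52, S_d = 24
Terminal payoffs (K − S): max(-7, 0) = 0, max(21, 0) = 21
Node 0 (S = 40): V_0 = 1/1.06·[0.6571·0.0000 + 0.3429·21.0000] = 6.7925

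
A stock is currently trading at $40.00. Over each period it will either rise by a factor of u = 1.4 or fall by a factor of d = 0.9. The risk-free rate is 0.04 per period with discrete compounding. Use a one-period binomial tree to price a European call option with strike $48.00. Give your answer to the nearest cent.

$2.15

Risk-neutral probability p = (1 + 0.04 − 0.9)/(1.4 − 0.9) = 0.1400/0.5000 = 0.2800
Terminal stock prices: S_u = 56, S_d = 36
Terminal payoffs (S − K): max(8, 0) = 8, max(-12, 0) = 0
Node 0 (S = 40): V_0 = 1/1.04·[0.2800·8.0000 + 0.7200·0.0000] = 2.1538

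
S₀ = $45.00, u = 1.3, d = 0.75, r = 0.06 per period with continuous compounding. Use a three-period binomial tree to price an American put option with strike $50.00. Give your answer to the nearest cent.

Risk-neutral probability p = (e^0.06 − 0.75)/(1.3 − 0.75) = 0.3118/0.5500 = 0.5670
Terminal stock prices: S_uuu = 98.87, S_uud = 57.04, S_udd = 32.91, S_ddd = 18.98
Terminal payoffs (K − S): max(-48.87, 0) = 0, max(-7.038, 0) = 0, max(17.09, 0) = 17.09, max(31.02, 0) = 31.02
Node uu (S = 76.05): continuation = e^(−0.06)·[0.5670·0.0000 + 0.4330·0.0000] = 0.0000; exercise value = 0.0000 ≤ continuation, so V_uu = 0.0000
Node ud (S = 43.88): continuation = e^(−0.06)·[0.5670·0.0000 + 0.4330·17.0938] = 6.9710; exercise value = 6.1250 ≤ continuation, so V_ud = 6.9710
Node dd (S = 25.31): continuation = e^(−0.06)·[0.5670·17.0938 + 0.4330·31.0156] = 21.7757; exercise value = 24.6875 > continuation, so V_dd = 24.6875 (exercise)
Node u (S = 58.5): continuation = e^(−0.06)·[0.5670·0.0000 + 0.4330·6.9710] = 2.8428; exercise value = 0.0000 ≤ continuation, so V_u = 2.8428
Node d (S = 33.75): continuation = e^(−0.06)·[0.5670·6.9710 + 0.4330·24.6875] = 13.7899; exercise value = 16.2500 > continuation, so V_d = 16.2500 (exercise)
Node 0 (S = 45): continuation = e^(−0.06)·[0.5670·2.8428 + 0.4330·16.2500] = 8.1448; exercise value = 5.0000 ≤ continuation, so V_0 = 8.1448

$8.14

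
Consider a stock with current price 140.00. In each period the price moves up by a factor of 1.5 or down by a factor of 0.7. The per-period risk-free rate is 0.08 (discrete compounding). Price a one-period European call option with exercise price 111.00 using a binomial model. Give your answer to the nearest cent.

43.54

Risk-neutral probability p = (1 + 0.08 − 0.7)/(1.5 − 0.7) = 0.3800/0.8000 = 0.4750
Terminal stock prices: S_u = 210, S_d = 98
Terminal payoffs (S − K): max(99, 0) = 99, max(-13, 0) = 0
Node 0 (S = 140): V_0 = 1/1.08·[0.4750·99.0000 + 0.5250·0.0000] = 43.5417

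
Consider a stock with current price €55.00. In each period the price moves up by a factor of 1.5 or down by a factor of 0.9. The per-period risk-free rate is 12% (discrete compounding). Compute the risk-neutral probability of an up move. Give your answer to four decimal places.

p = 0.3667

Risk-neutral probability p = (1 + 0.12 − 0.9)/(1.5 − 0.9) = 0.2200/0.6000 = 0.3667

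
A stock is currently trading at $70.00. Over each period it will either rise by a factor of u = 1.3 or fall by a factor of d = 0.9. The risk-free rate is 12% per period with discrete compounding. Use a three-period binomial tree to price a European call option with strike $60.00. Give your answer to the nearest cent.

Risk-neutral probability p = (1 + 0.12 − 0.9)/(1.3 − 0.9) = 0.2200/0.4000 = 0.5500
Terminal stock prices: S_uuu = 153.8, S_uud = 106.5, S_udd = 73.71, S_ddd = 51.03
Terminal payoffs (S − K): max(93.79, 0) = 93.79, max(46.47, 0) = 46.47, max(13.71, 0) = 13.71, max(-8.97, 0) = 0
Node uu (S = 118.3): V_uu = 1/1.12·[0.5500·93.7900 + 0.4500·46.4700] = 64.7286
Node ud (S = 81.9): V_ud = 1/1.12·[0.5500·46.4700 + 0.4500·13.7100] = 28.3286
Node dd (S = 56.7): V_dd = 1/1.12·[0.5500·13.7100 + 0.4500·0.0000] = 6.7326
Node u (S = 91): V_u = 1/1.12·[0.5500·64.7286 + 0.4500·28.3286] = 43.1684
Node d (S = 63): V_d = 1/1.12·[0.5500·28.3286 + 0.4500·6.7326] = 16.6164
Node 0 (S = 70): V_0 = 1/1.12·[0.5500·43.1684 + 0.4500·16.6164] = 27.8750

$27.87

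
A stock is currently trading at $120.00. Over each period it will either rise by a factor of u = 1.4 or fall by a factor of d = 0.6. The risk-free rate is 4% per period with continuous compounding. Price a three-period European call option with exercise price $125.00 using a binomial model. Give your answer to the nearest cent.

Risk-neutral probability p = (e^0.04 − 0.6)/(1.4 − 0.6) = 0.4408/0.8000 = 0.5510
Terminal stock prices: S_uuu = 329.3, S_uud = 141.1, S_udd = 60.48, S_ddd = 25.92
Terminal payoffs (S − K): max(204.3, 0) = 204.3, max(16.12, 0) = 16.12, max(-64.52, 0) = 0, max(-99.08, 0) = 0
Node uu (S = 235.2): V_uu = e^(−0.04)·[0.5510·204.2800 + 0.4490·16.1200] = 115.1013
Node ud (S = 100.8): V_ud = e^(−0.04)·[0.5510·16.1200 + 0.4490·0.0000] = 8.5341
Node dd (S = 43.2): V_dd = e^(−0.04)·[0.5510·0.0000 + 0.4490·0.0000] = 0.0000
Node u (S = 168): V_u = e^(−0.04)·[0.5510·115.1013 + 0.4490·8.5341] = 64.6170
Node d (S = 72): V_d = e^(−0.04)·[0.5510·8.5341 + 0.4490·0.0000] = 4.5180
Node 0 (S = 120): V_0 = e^(−0.04)·[0.5510·64.6170 + 0.4490·4.5180] = 36.1577

$36.16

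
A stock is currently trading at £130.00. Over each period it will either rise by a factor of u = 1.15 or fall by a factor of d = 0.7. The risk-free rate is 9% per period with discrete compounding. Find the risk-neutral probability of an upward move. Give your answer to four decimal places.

p = 0.8667

Risk-neutral probability p = (1 + 0.09 − 0.7)/(1.15 − 0.7) = 0.3900/0.4500 = 0.8667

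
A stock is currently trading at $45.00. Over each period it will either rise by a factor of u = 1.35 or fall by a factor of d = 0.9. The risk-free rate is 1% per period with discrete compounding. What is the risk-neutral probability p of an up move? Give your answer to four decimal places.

p = 0.2444

Risk-neutral probability p = (1 + 0.01 − 0.9)/(1.35 − 0.9) = 0.1100/0.4500 = 0.2444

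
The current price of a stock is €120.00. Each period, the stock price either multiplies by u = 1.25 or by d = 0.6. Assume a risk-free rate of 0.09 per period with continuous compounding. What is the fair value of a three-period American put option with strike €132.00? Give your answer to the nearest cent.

Risk-neutral probability p = (e^0.09 − 0.6)/(1.25 − 0.6) = 0.4942/0.6500 = 0.7603
Terminal stock prices: S_uuu = 234.4, S_uud = 112.5, S_udd = 54, S_ddd = 25.92
Terminal payoffs (K − S): max(-102.4, 0) = 0, max(19.5, 0) = 19.5, max(78, 0) = 78, max(106.1, 0) = 106.1
Node uu (S = 187.5): continuation = e^(−0.09)·[0.7603·0.0000 + 0.2397·19.5000] = 4.2724; exercise value = 0.0000 ≤ continuation, so V_uu = 4.2724
Node ud (S = 90): continuation = e^(−0.09)·[0.7603·19.5000 + 0.2397·78.0000] = 30.6389; exercise value = 42.0000 > continuation, so V_ud = 42.0000 (exercise)
Node dd (S = 43.2): continuation = e^(−0.09)·[0.7603·78.0000 + 0.2397·106.0800] = 77.4389; exercise value = 88.8000 > continuation, so V_dd = 88.8000 (exercise)
Node u (S = 150): continuation = e^(−0.09)·[0.7603·4.2724 + 0.2397·42.0000] = 12.1708; exercise value = 0.0000 ≤ continuation, so V_u = 12.1708
Node d (S = 72): continuation = e^(−0.09)·[0.7603·42.0000 + 0.2397·88.8000] = 48.6389; exercise value = 60.0000 > continuation, so V_d = 60.0000 (exercise)
Node 0 (S = 120): continuation = e^(−0.09)·[0.7603·12.1708 + 0.2397·60.0000] = 21.6025; exercise value = 12.0000 ≤ continuation, so V_0 = 21.6025

€21.60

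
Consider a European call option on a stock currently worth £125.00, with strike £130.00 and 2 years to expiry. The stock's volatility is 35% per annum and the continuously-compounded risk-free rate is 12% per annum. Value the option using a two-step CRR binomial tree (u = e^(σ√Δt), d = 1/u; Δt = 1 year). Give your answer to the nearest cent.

CRR parameters: u = e^(σ√Δt) = e^(0.35·√1) = 1.4191, d = 1/u = 0.7047
Per-period rate: rΔt = 0.12·1 = 0.12, so R = e^0.12 = 1.1275
Risk-neutral probability p = (e^0.12 − 0.7047)/(1.4191 − 0.7047) = 0.4228/0.7144 = 0.5919
Terminal stock prices: S_uu = 251.7, S_ud = 125, S_dd = 62.07
Terminal payoffs (S − K): max(121.7, 0) = 121.7, max(-5, 0) = 0, max(-67.93, 0) = 0
Node u (S = 177.4): V_u = e^(−0.12)·[0.5919·121.7191 + 0.4081·0.0000] = 63.8937
Node d (S = 88.09): V_d = e^(−0.12)·[0.5919·0.0000 + 0.4081·0.0000] = 0.0000
Node 0 (S = 125): V_0 = e^(−0.12)·[0.5919·63.8937 + 0.4081·0.0000] = 33.5396

£33.54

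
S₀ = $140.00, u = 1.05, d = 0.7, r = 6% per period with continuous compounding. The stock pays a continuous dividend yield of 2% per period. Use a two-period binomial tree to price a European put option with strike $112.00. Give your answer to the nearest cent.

$0.44

Per-period risk-free factor R = e^0.06 = 1.0618; dividend-adjusted growth = e^(0.06−0.02) = 1.0408.
Risk-neutral probability p = (1.0408 − 0.7)/(1.05 − 0.7) = 0.3408/0.3500 = 0.9737
Terminal stock prices: S_uu = 154.3, S_ud = 102.9, S_dd = 68.6
Terminal payoffs (K − S): max(-42.35, 0) = 0, max(9.1, 0) = 9.1, max(43.4, 0) = 43.4
Node u (S = 147): V_u = e^(−0.06)·[0.9737·0.0000 + 0.0263·9.1000] = 0.2250
Node d (S = 98): V_d = e^(−0.06)·[0.9737·9.1000 + 0.0263·43.4000] = 9.4182
Node 0 (S = 140): V_0 = e^(−0.06)·[0.9737·0.2250 + 0.0263·9.4182] = 0.4392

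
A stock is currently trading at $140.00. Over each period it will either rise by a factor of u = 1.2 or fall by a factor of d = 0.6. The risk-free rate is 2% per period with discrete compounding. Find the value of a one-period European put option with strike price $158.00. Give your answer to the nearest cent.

$21.76

Risk-neutral probability p = (1 + 0.02 − 0.6)/(1.2 − 0.6) = 0.4200/0.6000 = 0.7000
Terminal stock prices: S_u = 168, S_d = 84
Terminal payoffs (K − S): max(-10, 0) = 0, max(74, 0) = 74
Node 0 (S = 140): V_0 = 1/1.02·[0.7000·0.0000 + 0.3000·74.0000] = 21.7647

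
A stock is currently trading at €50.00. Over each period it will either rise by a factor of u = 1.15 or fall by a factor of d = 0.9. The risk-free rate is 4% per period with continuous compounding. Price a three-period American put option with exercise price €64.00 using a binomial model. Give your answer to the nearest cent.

€14.00

Risk-neutral probability p = (e^0.04 − 0.9)/(1.15 − 0.9) = 0.1408/0.2500 = 0.5632
Terminal stock prices: S_uuu = 76.04, S_uud = 59.51, S_udd = 46.57, S_ddd = 36.45
Terminal payoffs (K − S): max(-12.04, 0) = 0, max(4.488, 0) = 4.488, max(17.43, 0) = 17.43, max(27.55, 0) = 27.55
Node uu (S = 66.12): continuation = e^(−0.04)·[0.5632·0.0000 + 0.4368·4.4875] = 1.8831; exercise value = 0.0000 ≤ continuation, so V_uu = 1.8831
Node ud (S = 51.75): continuation = e^(−0.04)·[0.5632·4.4875 + 0.4368·17.4250] = 9.7405; exercise value = 12.2500 > continuation, so V_ud = 12.2500 (exercise)
Node dd (S = 40.5): continuation = e^(−0.04)·[0.5632·17.4250 + 0.4368·27.5500] = 20.9905; exercise value = 23.5000 > continuation, so V_dd = 23.5000 (exercise)
Node u (S = 57.5): continuation = e^(−0.04)·[0.5632·1.8831 + 0.4368·12.2500] = 6.1595; exercise value = 6.5000 > continuation, so V_u = 6.5000 (exercise)
Node d (S = 45): continuation = e^(−0.04)·[0.5632·12.2500 + 0.4368·23.5000] = 16.4905; exercise value = 19.0000 > continuation, so V_d = 19.0000 (exercise)
Node 0 (S = 50): continuation = e^(−0.04)·[0.5632·6.5000 + 0.4368·19.0000] = 11.4905; exercise value = 14.0000 > continuation, so V_0 = 14.0000 (exercise)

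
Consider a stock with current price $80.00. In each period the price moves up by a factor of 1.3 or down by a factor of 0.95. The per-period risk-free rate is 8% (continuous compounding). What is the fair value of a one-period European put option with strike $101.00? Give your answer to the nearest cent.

Risk-neutral probability p = (e^0.08 − 0.95)/(1.3 − 0.95) = 0.1333/0.3500 = 0.3808
Terminal stock prices: S_u = 104, S_d = 76
Terminal payoffs (K − S): max(-3, 0) = 0, max(25, 0) = 25
Node 0 (S = 80): V_0 = e^(−0.08)·[0.3808·0.0000 + 0.6192·25.0000] = 14.2894

$14.29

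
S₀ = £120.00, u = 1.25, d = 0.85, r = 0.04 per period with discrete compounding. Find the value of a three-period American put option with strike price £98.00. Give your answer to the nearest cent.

£3.13

Risk-neutral probability p = (1 + 0.04 − 0.85)/(1.25 − 0.85) = 0.1900/0.4000 = 0.4750
Terminal stock prices: S_uuu = 234.4, S_uud = 159.4, S_udd = 108.4, S_ddd = 73.69
Terminal payoffs (K − S): max(-136.4, 0) = 0, max(-61.38, 0) = 0, max(-10.37, 0) = 0, max(24.31, 0) = 24.31
Node uu (S = 187.5): continuation = 1/1.04·[0.4750·0.0000 + 0.5250·0.0000] = 0.0000; exercise value = 0.0000 ≤ continuation, so V_uu = 0.0000
Node ud (S = 127.5): continuation = 1/1.04·[0.4750·0.0000 + 0.5250·0.0000] = 0.0000; exercise value = 0.0000 ≤ continuation, so V_ud = 0.0000
Node dd (S = 86.7): continuation = 1/1.04·[0.4750·0.0000 + 0.5250·24.3050] = 12.2694; exercise value = 11.3000 ≤ continuation, so V_dd = 12.2694
Node u (S = 150): continuation = 1/1.04·[0.4750·0.0000 + 0.5250·0.0000] = 0.0000; exercise value = 0.0000 ≤ continuation, so V_u = 0.0000
Node d (S = 102): continuation = 1/1.04·[0.4750·0.0000 + 0.5250·12.2694] = 6.1937; exercise value = 0.0000 ≤ continuation, so V_d = 6.1937
Node 0 (S = 120): continuation = 1/1.04·[0.4750·0.0000 + 0.5250·6.1937] = 3.1266; exercise value = 0.0000 ≤ continuation, so V_0 = 3.1266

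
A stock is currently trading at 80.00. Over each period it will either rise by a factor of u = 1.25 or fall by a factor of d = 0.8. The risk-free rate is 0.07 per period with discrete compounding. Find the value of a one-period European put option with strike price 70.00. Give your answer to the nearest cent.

Risk-neutral probability p = (1 + 0.07 − 0.8)/(1.25 − 0.8) = 0.2700/0.4500 = 0.6000
Terminal stock prices: S_u = 100, S_d = 64
Terminal payoffs (K − S): max(-30, 0) = 0, max(6, 0) = 6
Node 0 (S = 80): V_0 = 1/1.07·[0.6000·0.0000 + 0.4000·6.0000] = 2.2430

2.24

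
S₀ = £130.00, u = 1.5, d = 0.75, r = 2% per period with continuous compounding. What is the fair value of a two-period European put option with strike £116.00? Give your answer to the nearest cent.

£16.86

Risk-neutral probability p = (e^0.02 − 0.75)/(1.5 − 0.75) = 0.2702/0.7500 = 0.3603
Terminal stock prices: S_uu = 292.5, S_ud = 146.2, S_dd = 73.12
Terminal payoffs (K − S): max(-176.5, 0) = 0, max(-30.25, 0) = 0, max(42.88, 0) = 42.88
Node u (S = 195): V_u = e^(−0.02)·[0.3603·0.0000 + 0.6397·0.0000] = 0.0000
Node d (S = 97.5): V_d = e^(−0.02)·[0.3603·0.0000 + 0.6397·42.8750] = 26.8854
Node 0 (S = 130): V_0 = e^(−0.02)·[0.3603·0.0000 + 0.6397·26.8854] = 16.8588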